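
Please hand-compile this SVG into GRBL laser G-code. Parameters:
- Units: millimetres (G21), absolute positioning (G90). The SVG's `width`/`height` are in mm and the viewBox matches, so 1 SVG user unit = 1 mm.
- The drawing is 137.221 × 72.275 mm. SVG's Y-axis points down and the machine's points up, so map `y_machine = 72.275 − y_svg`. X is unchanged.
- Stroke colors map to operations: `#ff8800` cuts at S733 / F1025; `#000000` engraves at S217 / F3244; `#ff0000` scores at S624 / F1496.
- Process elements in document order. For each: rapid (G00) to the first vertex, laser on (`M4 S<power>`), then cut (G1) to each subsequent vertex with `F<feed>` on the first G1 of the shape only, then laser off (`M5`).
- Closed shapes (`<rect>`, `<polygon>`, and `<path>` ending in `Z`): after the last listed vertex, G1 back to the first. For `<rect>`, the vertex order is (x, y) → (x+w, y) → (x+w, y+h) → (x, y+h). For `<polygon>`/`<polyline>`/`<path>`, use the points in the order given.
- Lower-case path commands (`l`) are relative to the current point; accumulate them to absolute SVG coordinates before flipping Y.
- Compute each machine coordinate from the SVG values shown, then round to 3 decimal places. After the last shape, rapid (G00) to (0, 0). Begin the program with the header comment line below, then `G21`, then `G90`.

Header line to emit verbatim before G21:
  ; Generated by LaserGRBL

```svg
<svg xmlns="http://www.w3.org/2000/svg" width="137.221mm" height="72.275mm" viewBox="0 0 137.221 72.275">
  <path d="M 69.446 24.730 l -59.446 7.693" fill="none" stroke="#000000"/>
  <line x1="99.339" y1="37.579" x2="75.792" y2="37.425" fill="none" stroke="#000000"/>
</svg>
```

; Generated by LaserGRBL
G21
G90
G00 X69.446 Y47.545
M4 S217
G1 X10.000 Y39.852 F3244
M5
G00 X99.339 Y34.696
M4 S217
G1 X75.792 Y34.850 F3244
M5
G00 X0.000 Y0.000

viewBox `0 0 137.221 72.275` with mm width/height → 1 unit = 1 mm. Flip: y_m = 72.275 − y_svg.

**Shape 1** — `<path>` line segment, stroke `#000000` → engrave (S217, F3244). Machine vertices: (69.446,47.545) → (10.000,39.852). Open path.

**Shape 2** — `<line>` line segment, stroke `#000000` → engrave (S217, F3244). Machine vertices: (99.339,34.696) → (75.792,34.850). Open path.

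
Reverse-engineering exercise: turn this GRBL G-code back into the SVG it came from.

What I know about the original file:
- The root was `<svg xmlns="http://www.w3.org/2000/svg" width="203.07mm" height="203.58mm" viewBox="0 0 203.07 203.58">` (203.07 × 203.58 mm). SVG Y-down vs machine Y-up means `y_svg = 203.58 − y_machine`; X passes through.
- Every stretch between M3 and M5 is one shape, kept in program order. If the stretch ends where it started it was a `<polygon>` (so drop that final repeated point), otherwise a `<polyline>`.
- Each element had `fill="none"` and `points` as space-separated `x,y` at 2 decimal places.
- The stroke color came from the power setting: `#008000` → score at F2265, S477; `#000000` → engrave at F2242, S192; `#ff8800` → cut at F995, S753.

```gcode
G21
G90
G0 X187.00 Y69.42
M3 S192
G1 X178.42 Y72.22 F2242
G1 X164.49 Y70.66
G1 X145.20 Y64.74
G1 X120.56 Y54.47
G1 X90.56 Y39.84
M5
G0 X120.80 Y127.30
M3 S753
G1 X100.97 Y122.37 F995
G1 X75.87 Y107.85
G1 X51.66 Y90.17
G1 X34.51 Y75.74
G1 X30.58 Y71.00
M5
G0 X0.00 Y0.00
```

Each laser-on run becomes one SVG element. Flip Y back into SVG space with y_svg = 203.58 − y_machine.

Run 1: S192 ⇒ engrave layer `#000000`. The run is open, so emit a `<polyline>` with points (Y-flipped): 187.00,134.16 178.42,131.36 164.49,132.92 145.20,138.84 120.56,149.11 90.56,163.74.

Run 2: power S753 maps to stroke `#ff8800` (cut). The run is open, so emit a `<polyline>` with points (Y-flipped): 120.80,76.28 100.97,81.21 75.87,95.73 51.66,113.41 34.51,127.84 30.58,132.58.

<svg xmlns="http://www.w3.org/2000/svg" width="203.07mm" height="203.58mm" viewBox="0 0 203.07 203.58">
  <polyline points="187.00,134.16 178.42,131.36 164.49,132.92 145.20,138.84 120.56,149.11 90.56,163.74" fill="none" stroke="#000000"/>
  <polyline points="120.80,76.28 100.97,81.21 75.87,95.73 51.66,113.41 34.51,127.84 30.58,132.58" fill="none" stroke="#ff8800"/>
</svg>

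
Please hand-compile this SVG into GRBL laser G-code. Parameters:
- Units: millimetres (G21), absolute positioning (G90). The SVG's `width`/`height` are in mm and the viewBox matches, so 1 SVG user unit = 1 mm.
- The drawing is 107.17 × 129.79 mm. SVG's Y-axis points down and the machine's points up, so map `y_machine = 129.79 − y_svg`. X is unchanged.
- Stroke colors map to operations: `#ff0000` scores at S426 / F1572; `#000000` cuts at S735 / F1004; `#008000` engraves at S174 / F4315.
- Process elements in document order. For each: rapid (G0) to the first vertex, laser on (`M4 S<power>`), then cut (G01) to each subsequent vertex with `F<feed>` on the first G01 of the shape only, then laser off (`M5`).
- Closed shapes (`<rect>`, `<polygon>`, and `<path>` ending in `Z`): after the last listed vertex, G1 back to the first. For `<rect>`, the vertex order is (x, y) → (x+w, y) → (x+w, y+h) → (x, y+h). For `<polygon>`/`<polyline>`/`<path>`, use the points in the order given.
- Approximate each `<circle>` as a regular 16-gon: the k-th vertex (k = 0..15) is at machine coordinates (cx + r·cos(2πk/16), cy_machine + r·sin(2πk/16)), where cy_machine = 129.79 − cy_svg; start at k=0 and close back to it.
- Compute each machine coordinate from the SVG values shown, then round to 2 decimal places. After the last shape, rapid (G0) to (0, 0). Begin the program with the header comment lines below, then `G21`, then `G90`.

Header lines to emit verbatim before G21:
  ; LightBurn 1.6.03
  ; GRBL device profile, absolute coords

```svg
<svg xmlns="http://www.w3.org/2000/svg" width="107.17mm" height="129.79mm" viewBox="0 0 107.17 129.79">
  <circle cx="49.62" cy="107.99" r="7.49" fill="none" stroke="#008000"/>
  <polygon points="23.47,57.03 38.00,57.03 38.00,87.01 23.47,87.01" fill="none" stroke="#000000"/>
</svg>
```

; LightBurn 1.6.03
; GRBL device profile, absolute coords
G21
G90
G0 X57.11 Y21.80
M4 S174
G01 X56.54 Y24.67 F4315
G01 X54.92 Y27.10
G01 X52.49 Y28.72
G01 X49.62 Y29.29
G01 X46.75 Y28.72
G01 X44.32 Y27.10
G01 X42.70 Y24.67
G01 X42.13 Y21.80
G01 X42.70 Y18.93
G01 X44.32 Y16.50
G01 X46.75 Y14.88
G01 X49.62 Y14.31
G01 X52.49 Y14.88
G01 X54.92 Y16.50
G01 X56.54 Y18.93
G01 X57.11 Y21.80
M5
G0 X23.47 Y72.76
M4 S735
G01 X38.00 Y72.76 F1004
G01 X38.00 Y42.78
G01 X23.47 Y42.78
G01 X23.47 Y72.76
M5
G0 X0.00 Y0.00

viewBox `0 0 107.17 129.79` with mm width/height → 1 unit = 1 mm. Flip: y_m = 129.79 − y_svg.

**Shape 1** — `<circle>` circle, stroke `#008000` → engrave (S174, F4315). Machine vertices: (57.11,21.80) → (56.54,24.67) → (54.92,27.10) → (52.49,28.72) → (49.62,29.29) → (46.75,28.72) → (44.32,27.10) → (42.70,24.67) → (42.13,21.80) → (42.70,18.93) → (44.32,16.50) → (46.75,14.88) → (49.62,14.31) → (52.49,14.88) → (54.92,16.50) → (56.54,18.93) → (57.11,21.80). Closed: final G1 returns to the first vertex.

**Shape 2** — `<polygon>` rectangle, stroke `#000000` → cut (S735, F1004). Machine vertices: (23.47,72.76) → (38.00,72.76) → (38.00,42.78) → (23.47,42.78) → (23.47,72.76). Closed: final G1 returns to the first vertex.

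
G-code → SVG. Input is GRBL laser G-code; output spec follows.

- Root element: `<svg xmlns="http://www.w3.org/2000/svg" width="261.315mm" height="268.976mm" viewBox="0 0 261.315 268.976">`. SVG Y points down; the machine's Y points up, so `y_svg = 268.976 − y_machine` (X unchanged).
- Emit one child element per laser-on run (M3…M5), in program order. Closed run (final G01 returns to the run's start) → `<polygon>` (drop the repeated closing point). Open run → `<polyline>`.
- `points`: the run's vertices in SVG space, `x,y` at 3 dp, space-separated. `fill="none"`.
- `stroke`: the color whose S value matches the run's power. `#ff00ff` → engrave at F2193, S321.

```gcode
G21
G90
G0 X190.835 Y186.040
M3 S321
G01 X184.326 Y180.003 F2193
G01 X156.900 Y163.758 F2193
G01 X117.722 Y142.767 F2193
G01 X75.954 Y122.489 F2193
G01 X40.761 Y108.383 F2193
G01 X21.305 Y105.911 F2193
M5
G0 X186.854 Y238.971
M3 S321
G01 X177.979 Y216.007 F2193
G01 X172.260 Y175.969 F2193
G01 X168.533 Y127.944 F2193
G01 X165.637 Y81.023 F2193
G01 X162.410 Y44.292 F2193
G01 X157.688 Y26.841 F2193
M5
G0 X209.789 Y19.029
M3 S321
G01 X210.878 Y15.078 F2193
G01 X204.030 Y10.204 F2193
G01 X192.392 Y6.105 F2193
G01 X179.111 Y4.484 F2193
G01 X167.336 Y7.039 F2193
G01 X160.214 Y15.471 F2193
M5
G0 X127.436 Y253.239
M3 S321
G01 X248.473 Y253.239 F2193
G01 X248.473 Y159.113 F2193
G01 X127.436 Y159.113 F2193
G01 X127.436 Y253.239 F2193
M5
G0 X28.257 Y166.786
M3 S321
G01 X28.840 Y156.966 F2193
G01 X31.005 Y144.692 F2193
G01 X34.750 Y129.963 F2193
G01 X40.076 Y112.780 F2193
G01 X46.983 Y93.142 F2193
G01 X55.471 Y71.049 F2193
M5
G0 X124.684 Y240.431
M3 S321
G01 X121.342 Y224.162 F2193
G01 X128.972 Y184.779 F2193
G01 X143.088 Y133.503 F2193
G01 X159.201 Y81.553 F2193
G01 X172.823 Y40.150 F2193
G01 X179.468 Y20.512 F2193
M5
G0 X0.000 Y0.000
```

<svg xmlns="http://www.w3.org/2000/svg" width="261.315mm" height="268.976mm" viewBox="0 0 261.315 268.976">
  <polyline points="190.835,82.936 184.326,88.973 156.900,105.218 117.722,126.209 75.954,146.487 40.761,160.593 21.305,163.065" fill="none" stroke="#ff00ff"/>
  <polyline points="186.854,30.005 177.979,52.969 172.260,93.007 168.533,141.032 165.637,187.953 162.410,224.684 157.688,242.135" fill="none" stroke="#ff00ff"/>
  <polyline points="209.789,249.947 210.878,253.898 204.030,258.772 192.392,262.871 179.111,264.492 167.336,261.937 160.214,253.505" fill="none" stroke="#ff00ff"/>
  <polygon points="127.436,15.737 248.473,15.737 248.473,109.863 127.436,109.863" fill="none" stroke="#ff00ff"/>
  <polyline points="28.257,102.190 28.840,112.010 31.005,124.284 34.750,139.013 40.076,156.196 46.983,175.834 55.471,197.927" fill="none" stroke="#ff00ff"/>
  <polyline points="124.684,28.545 121.342,44.814 128.972,84.197 143.088,135.473 159.201,187.423 172.823,228.826 179.468,248.464" fill="none" stroke="#ff00ff"/>
</svg>

Each laser-on run becomes one SVG element. Flip Y back into SVG space with y_svg = 268.976 − y_machine. Every run uses S321, so all elements get stroke `#ff00ff` (engrave).

Run 1: The run is open, so emit a `<polyline>` with points (Y-flipped): 190.835,82.936 184.326,88.973 156.900,105.218 117.722,126.209 75.954,146.487 40.761,160.593 21.305,163.065.

Run 2: The run is open, so emit a `<polyline>` with points (Y-flipped): 186.854,30.005 177.979,52.969 172.260,93.007 168.533,141.032 165.637,187.953 162.410,224.684 157.688,242.135.

Run 3: The run is open, so emit a `<polyline>` with points (Y-flipped): 209.789,249.947 210.878,253.898 204.030,258.772 192.392,262.871 179.111,264.492 167.336,261.937 160.214,253.505.

Run 4: The run returns to its start, so emit a `<polygon>` with points (Y-flipped): 127.436,15.737 248.473,15.737 248.473,109.863 127.436,109.863.

Run 5: The run is open, so emit a `<polyline>` with points (Y-flipped): 28.257,102.190 28.840,112.010 31.005,124.284 34.750,139.013 40.076,156.196 46.983,175.834 55.471,197.927.

Run 6: The run is open, so emit a `<polyline>` with points (Y-flipped): 124.684,28.545 121.342,44.814 128.972,84.197 143.088,135.473 159.201,187.423 172.823,228.826 179.468,248.464.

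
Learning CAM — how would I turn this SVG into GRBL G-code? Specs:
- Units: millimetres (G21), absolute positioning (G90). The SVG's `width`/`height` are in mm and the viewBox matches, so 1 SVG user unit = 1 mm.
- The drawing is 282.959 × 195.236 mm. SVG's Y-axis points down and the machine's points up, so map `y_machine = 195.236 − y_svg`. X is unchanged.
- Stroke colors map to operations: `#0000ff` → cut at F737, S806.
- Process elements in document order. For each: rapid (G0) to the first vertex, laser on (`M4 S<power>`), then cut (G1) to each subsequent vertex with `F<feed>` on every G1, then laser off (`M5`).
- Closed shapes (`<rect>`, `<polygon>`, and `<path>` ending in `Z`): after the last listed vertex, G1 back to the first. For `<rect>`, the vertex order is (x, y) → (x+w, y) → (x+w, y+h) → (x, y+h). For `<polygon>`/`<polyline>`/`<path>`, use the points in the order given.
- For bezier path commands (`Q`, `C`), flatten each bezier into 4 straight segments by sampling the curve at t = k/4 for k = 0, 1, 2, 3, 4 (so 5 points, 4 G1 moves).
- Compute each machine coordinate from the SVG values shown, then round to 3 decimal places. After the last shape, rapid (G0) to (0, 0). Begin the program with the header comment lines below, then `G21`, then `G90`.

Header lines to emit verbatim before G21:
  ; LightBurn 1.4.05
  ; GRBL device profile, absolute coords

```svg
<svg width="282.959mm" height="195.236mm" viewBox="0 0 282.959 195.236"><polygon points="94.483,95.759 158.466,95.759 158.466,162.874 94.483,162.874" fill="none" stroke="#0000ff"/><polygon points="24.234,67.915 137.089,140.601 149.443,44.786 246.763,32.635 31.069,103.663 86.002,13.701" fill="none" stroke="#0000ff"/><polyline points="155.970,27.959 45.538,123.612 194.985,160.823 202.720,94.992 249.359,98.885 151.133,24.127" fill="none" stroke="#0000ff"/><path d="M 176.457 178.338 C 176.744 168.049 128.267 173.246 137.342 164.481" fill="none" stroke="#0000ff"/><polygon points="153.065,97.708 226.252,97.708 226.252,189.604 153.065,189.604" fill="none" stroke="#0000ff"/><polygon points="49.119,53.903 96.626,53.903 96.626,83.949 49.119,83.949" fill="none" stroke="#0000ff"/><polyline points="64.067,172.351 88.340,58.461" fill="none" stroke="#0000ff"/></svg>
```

viewBox `0 0 282.959 195.236` with mm width/height → 1 unit = 1 mm. Flip: y_m = 195.236 − y_svg.

**Shape 1** — `<polygon>` rectangle, stroke `#0000ff` → cut (S806, F737). Machine vertices: (94.483,99.477) → (158.466,99.477) → (158.466,32.362) → (94.483,32.362) → (94.483,99.477). Closed: final G1 returns to the first vertex.

**Shape 2** — `<polygon>` closed polygon, stroke `#0000ff` → cut (S806, F737). Machine vertices: (24.234,127.321) → (137.089,54.635) → (149.443,150.450) → (246.763,162.601) → (31.069,91.573) → (86.002,181.535) → (24.234,127.321). Closed: final G1 returns to the first vertex.

**Shape 3** — `<polyline>` open polyline, stroke `#0000ff` → cut (S806, F737). Machine vertices: (155.970,167.277) → (45.538,71.624) → (194.985,34.413) → (202.720,100.244) → (249.359,96.351) → (151.133,171.109). Open path.

**Shape 4** — `<path>` cubic bezier, stroke `#0000ff` → cut (S806, F737). Control points (SVG): P0=(176.457,178.338), P1=(176.744,168.049), P2=(128.267,173.246), P3=(137.342,164.481); sampled at t=k/4. Machine vertices: (176.457,16.898) → (169.190,22.171) → (153.604,24.398) → (139.666,26.339) → (137.342,30.755). Open path.

**Shape 5** — `<polygon>` rectangle, stroke `#0000ff` → cut (S806, F737). Machine vertices: (153.065,97.528) → (226.252,97.528) → (226.252,5.632) → (153.065,5.632) → (153.065,97.528). Closed: final G1 returns to the first vertex.

**Shape 6** — `<polygon>` rectangle, stroke `#0000ff` → cut (S806, F737). Machine vertices: (49.119,141.333) → (96.626,141.333) → (96.626,111.287) → (49.119,111.287) → (49.119,141.333). Closed: final G1 returns to the first vertex.

**Shape 7** — `<polyline>` line segment, stroke `#0000ff` → cut (S806, F737). Machine vertices: (64.067,22.885) → (88.340,136.775). Open path.

; LightBurn 1.4.05
; GRBL device profile, absolute coords
G21
G90
G0 X94.483 Y99.477
M4 S806
G1 X158.466 Y99.477 F737
G1 X158.466 Y32.362 F737
G1 X94.483 Y32.362 F737
G1 X94.483 Y99.477 F737
M5
G0 X24.234 Y127.321
M4 S806
G1 X137.089 Y54.635 F737
G1 X149.443 Y150.450 F737
G1 X246.763 Y162.601 F737
G1 X31.069 Y91.573 F737
G1 X86.002 Y181.535 F737
G1 X24.234 Y127.321 F737
M5
G0 X155.970 Y167.277
M4 S806
G1 X45.538 Y71.624 F737
G1 X194.985 Y34.413 F737
G1 X202.720 Y100.244 F737
G1 X249.359 Y96.351 F737
G1 X151.133 Y171.109 F737
M5
G0 X176.457 Y16.898
M4 S806
G1 X169.190 Y22.171 F737
G1 X153.604 Y24.398 F737
G1 X139.666 Y26.339 F737
G1 X137.342 Y30.755 F737
M5
G0 X153.065 Y97.528
M4 S806
G1 X226.252 Y97.528 F737
G1 X226.252 Y5.632 F737
G1 X153.065 Y5.632 F737
G1 X153.065 Y97.528 F737
M5
G0 X49.119 Y141.333
M4 S806
G1 X96.626 Y141.333 F737
G1 X96.626 Y111.287 F737
G1 X49.119 Y111.287 F737
G1 X49.119 Y141.333 F737
M5
G0 X64.067 Y22.885
M4 S806
G1 X88.340 Y136.775 F737
M5
G0 X0.000 Y0.000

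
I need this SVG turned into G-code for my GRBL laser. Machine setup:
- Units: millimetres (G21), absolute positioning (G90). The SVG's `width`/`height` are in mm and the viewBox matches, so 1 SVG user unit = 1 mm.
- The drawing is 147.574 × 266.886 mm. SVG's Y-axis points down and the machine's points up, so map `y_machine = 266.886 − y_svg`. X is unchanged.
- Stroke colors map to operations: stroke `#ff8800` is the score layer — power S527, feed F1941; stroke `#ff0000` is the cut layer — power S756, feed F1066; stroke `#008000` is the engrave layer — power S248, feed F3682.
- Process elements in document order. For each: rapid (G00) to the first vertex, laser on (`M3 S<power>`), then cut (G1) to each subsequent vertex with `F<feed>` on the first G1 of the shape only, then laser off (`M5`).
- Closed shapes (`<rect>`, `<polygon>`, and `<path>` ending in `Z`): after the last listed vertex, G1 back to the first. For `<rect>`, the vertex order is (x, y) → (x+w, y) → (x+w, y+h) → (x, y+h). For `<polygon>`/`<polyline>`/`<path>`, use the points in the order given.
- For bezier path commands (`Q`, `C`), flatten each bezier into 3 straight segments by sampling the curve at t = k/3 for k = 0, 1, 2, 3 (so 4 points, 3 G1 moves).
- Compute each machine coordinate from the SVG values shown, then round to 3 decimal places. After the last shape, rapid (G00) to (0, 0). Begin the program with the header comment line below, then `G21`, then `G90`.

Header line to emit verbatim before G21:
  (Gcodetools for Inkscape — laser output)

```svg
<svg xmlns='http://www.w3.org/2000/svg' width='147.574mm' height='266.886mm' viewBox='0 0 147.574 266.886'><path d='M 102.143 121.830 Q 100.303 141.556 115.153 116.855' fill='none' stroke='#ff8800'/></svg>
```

(Gcodetools for Inkscape — laser output)
G21
G90
G00 X102.143 Y145.056
M3 S527
G1 X102.771 Y136.842 F1941
G1 X107.107 Y138.500
G1 X115.153 Y150.031
M5
G00 X0.000 Y0.000

1 u = 1 mm; y_m = 266.886 − y.

[1] `<path>` quadratic bezier, #ff8800→score S527 F1941: (102.143,145.056) → (102.771,136.842) → (107.107,138.500) → (115.153,150.031)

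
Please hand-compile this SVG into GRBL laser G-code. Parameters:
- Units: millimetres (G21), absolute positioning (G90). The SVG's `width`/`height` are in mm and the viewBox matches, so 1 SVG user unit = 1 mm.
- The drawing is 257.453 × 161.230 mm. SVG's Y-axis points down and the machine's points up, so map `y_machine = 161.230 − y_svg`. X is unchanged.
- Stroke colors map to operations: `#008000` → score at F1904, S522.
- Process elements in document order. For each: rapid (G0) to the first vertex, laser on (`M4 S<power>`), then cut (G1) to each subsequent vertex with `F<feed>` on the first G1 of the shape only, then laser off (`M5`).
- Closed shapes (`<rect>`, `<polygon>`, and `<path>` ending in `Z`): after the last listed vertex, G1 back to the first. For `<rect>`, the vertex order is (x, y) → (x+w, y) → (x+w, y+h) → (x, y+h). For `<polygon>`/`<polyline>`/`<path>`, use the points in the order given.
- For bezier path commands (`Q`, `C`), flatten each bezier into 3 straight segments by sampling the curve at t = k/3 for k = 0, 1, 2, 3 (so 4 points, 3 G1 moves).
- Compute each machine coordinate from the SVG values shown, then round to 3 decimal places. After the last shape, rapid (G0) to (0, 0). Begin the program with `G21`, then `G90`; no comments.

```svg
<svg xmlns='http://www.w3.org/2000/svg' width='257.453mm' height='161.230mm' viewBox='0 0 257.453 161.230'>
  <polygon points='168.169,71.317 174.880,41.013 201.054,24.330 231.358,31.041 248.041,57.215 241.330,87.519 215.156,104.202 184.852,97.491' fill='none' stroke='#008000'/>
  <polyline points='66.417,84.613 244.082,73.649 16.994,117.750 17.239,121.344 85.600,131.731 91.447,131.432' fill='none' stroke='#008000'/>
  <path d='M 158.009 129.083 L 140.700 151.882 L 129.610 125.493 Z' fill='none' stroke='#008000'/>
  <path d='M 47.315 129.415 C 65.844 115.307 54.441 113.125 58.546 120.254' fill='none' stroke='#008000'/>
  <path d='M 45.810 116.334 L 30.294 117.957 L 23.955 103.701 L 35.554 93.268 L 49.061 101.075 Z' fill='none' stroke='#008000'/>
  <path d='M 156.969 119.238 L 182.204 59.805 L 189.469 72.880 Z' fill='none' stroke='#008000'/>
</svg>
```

1 u = 1 mm; y_m = 161.230 − y.

[1] `<polygon>` regular polygon, #008000→score S522 F1904: (168.169,89.913) → (174.880,120.217) → (201.054,136.900) → (231.358,130.189) → (248.041,104.015) → (241.330,73.711) → (215.156,57.028) → (184.852,63.739) → (168.169,89.913) (closed)

[2] `<polyline>` open polyline, #008000→score S522 F1904: (66.417,76.617) → (244.082,87.581) → (16.994,43.480) → (17.239,39.886) → (85.600,29.499) → (91.447,29.798)

[3] `<path>` regular polygon, #008000→score S522 F1904: (158.009,32.147) → (140.700,9.348) → (129.610,35.737) → (158.009,32.147) (closed)

[4] `<path>` cubic bezier, #008000→score S522 F1904: (47.315,31.815) → (57.550,42.045) → (57.927,44.904) → (58.546,40.976)

[5] `<path>` regular polygon, #008000→score S522 F1904: (45.810,44.896) → (30.294,43.273) → (23.955,57.529) → (35.554,67.962) → (49.061,60.155) → (45.810,44.896) (closed)

[6] `<path>` closed polygon, #008000→score S522 F1904: (156.969,41.992) → (182.204,101.425) → (189.469,88.350) → (156.969,41.992) (closed)

G21
G90
G0 X168.169 Y89.913
M4 S522
G1 X174.880 Y120.217 F1904
G1 X201.054 Y136.900
G1 X231.358 Y130.189
G1 X248.041 Y104.015
G1 X241.330 Y73.711
G1 X215.156 Y57.028
G1 X184.852 Y63.739
G1 X168.169 Y89.913
M5
G0 X66.417 Y76.617
M4 S522
G1 X244.082 Y87.581 F1904
G1 X16.994 Y43.480
G1 X17.239 Y39.886
G1 X85.600 Y29.499
G1 X91.447 Y29.798
M5
G0 X158.009 Y32.147
M4 S522
G1 X140.700 Y9.348 F1904
G1 X129.610 Y35.737
G1 X158.009 Y32.147
M5
G0 X47.315 Y31.815
M4 S522
G1 X57.550 Y42.045 F1904
G1 X57.927 Y44.904
G1 X58.546 Y40.976
M5
G0 X45.810 Y44.896
M4 S522
G1 X30.294 Y43.273 F1904
G1 X23.955 Y57.529
G1 X35.554 Y67.962
G1 X49.061 Y60.155
G1 X45.810 Y44.896
M5
G0 X156.969 Y41.992
M4 S522
G1 X182.204 Y101.425 F1904
G1 X189.469 Y88.350
G1 X156.969 Y41.992
M5
G0 X0.000 Y0.000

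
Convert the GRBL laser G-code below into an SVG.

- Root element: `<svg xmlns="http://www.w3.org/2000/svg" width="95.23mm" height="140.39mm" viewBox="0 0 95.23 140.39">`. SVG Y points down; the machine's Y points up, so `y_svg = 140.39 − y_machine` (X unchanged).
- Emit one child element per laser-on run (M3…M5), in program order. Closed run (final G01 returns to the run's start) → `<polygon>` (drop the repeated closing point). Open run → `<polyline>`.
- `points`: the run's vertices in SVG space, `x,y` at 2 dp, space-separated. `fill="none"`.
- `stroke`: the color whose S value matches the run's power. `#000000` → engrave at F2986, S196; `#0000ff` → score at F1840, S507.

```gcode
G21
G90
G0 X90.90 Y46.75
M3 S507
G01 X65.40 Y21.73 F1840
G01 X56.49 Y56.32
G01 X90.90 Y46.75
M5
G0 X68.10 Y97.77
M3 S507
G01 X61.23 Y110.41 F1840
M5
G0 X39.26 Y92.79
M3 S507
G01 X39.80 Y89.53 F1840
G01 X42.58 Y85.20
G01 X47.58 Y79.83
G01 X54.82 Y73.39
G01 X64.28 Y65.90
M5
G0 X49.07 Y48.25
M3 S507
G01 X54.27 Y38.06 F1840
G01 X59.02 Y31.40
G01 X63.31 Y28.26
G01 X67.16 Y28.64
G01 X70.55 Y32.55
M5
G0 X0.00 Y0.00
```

Machine Y-up, SVG Y-down with viewBox height 140.39, so y_svg = 140.39 − y_machine; X carries over. Every run uses S507, so all elements get stroke `#0000ff` (score).

Run 1: The run returns to its start, so emit a `<polygon>` with points (Y-flipped): 90.90,93.64 65.40,118.66 56.49,84.07.

Run 2: The run is open, so emit a `<polyline>` with points (Y-flipped): 68.10,42.62 61.23,29.98.

Run 3: The run is open, so emit a `<polyline>` with points (Y-flipped): 39.26,47.60 39.80,50.86 42.58,55.19 47.58,60.56 54.82,67.00 64.28,74.49.

Run 4: The run is open, so emit a `<polyline>` with points (Y-flipped): 49.07,92.14 54.27,102.33 59.02,108.99 63.31,112.13 67.16,111.75 70.55,107.84.

<svg xmlns="http://www.w3.org/2000/svg" width="95.23mm" height="140.39mm" viewBox="0 0 95.23 140.39">
  <polygon points="90.90,93.64 65.40,118.66 56.49,84.07" fill="none" stroke="#0000ff"/>
  <polyline points="68.10,42.62 61.23,29.98" fill="none" stroke="#0000ff"/>
  <polyline points="39.26,47.60 39.80,50.86 42.58,55.19 47.58,60.56 54.82,67.00 64.28,74.49" fill="none" stroke="#0000ff"/>
  <polyline points="49.07,92.14 54.27,102.33 59.02,108.99 63.31,112.13 67.16,111.75 70.55,107.84" fill="none" stroke="#0000ff"/>
</svg>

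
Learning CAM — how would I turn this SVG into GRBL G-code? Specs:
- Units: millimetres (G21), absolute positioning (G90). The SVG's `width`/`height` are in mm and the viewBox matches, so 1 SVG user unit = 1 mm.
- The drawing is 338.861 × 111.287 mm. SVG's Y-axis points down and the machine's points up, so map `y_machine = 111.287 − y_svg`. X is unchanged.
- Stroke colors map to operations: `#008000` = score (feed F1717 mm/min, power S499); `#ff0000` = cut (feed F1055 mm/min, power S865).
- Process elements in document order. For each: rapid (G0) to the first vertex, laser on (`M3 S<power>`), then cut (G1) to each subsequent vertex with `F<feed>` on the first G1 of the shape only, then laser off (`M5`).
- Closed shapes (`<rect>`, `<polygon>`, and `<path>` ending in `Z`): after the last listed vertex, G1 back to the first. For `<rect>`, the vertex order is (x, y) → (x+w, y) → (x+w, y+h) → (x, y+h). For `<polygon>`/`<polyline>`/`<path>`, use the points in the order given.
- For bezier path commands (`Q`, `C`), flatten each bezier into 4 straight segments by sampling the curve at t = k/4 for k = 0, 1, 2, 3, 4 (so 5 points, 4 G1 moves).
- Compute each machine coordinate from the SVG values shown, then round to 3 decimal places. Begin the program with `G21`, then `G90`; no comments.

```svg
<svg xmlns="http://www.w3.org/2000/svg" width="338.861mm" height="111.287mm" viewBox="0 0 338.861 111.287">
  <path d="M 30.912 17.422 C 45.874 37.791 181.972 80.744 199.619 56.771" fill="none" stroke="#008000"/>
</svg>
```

viewBox `0 0 338.861 111.287` with mm width/height → 1 unit = 1 mm. Flip: y_m = 111.287 − y_svg.

**Shape 1** — `<path>` cubic bezier, stroke `#008000` → score (S499, F1717). Control points (SVG): P0=(30.912,17.422), P1=(45.874,37.791), P2=(181.972,80.744), P3=(199.619,56.771); sampled at t=k/4. Machine vertices: (30.912,93.865) → (61.103,75.752) → (114.259,57.562) → (167.918,47.686) → (199.619,54.516). Open path.

G21
G90
G0 X30.912 Y93.865
M3 S499
G1 X61.103 Y75.752 F1717
G1 X114.259 Y57.562
G1 X167.918 Y47.686
G1 X199.619 Y54.516
M5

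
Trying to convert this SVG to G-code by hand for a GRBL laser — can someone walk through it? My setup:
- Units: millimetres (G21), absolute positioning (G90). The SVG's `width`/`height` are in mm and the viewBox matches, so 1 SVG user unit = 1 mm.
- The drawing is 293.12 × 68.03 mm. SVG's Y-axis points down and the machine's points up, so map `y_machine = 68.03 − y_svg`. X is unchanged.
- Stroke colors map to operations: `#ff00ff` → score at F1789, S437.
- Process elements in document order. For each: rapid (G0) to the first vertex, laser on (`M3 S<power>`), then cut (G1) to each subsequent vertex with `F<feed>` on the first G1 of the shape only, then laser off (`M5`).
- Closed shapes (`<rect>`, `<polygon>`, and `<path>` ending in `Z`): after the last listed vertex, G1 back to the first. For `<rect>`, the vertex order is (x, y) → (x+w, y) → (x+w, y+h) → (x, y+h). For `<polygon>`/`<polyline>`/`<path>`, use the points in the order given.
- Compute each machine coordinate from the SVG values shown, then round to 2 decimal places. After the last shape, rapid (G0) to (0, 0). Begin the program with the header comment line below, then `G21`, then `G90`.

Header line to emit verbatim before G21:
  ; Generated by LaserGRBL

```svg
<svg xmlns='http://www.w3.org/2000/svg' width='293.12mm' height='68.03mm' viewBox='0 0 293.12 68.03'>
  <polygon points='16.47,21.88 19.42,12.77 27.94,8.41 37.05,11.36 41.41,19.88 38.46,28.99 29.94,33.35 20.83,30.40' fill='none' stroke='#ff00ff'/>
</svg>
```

Since the viewBox matches the mm dimensions, user units are millimetres directly. The only transform is the Y-flip y_m = 68.03 − y_svg.

Shape 1 is a regular polygon drawn with `<polygon>`. Its stroke #ff00ff means score at S437, F1789. After flipping Y the toolpath is (16.47,46.15) → (19.42,55.26) → (27.94,59.62) → (37.05,56.67) → (41.41,48.15) → (38.46,39.04) → (29.94,34.68) → (20.83,37.63) → (16.47,46.15), returning to the start.

; Generated by LaserGRBL
G21
G90
G0 X16.47 Y46.15
M3 S437
G1 X19.42 Y55.26 F1789
G1 X27.94 Y59.62
G1 X37.05 Y56.67
G1 X41.41 Y48.15
G1 X38.46 Y39.04
G1 X29.94 Y34.68
G1 X20.83 Y37.63
G1 X16.47 Y46.15
M5
G0 X0.00 Y0.00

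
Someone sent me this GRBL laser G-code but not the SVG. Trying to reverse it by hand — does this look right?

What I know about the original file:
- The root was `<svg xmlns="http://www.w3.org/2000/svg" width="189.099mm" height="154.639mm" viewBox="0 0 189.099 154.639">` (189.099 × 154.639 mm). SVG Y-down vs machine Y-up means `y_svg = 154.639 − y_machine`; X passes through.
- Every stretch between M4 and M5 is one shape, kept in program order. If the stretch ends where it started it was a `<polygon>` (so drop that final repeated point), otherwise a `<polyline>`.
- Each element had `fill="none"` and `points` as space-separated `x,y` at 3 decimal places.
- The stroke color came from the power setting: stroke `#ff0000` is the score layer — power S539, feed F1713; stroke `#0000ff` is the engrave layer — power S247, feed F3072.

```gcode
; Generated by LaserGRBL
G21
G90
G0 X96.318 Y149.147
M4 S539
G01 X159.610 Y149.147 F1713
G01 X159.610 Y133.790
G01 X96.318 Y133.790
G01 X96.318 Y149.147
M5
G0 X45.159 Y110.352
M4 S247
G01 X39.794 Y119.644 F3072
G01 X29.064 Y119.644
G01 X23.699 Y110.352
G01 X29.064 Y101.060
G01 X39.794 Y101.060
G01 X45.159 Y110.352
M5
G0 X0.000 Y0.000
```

<svg xmlns="http://www.w3.org/2000/svg" width="189.099mm" height="154.639mm" viewBox="0 0 189.099 154.639">
  <polygon points="96.318,5.492 159.610,5.492 159.610,20.849 96.318,20.849" fill="none" stroke="#ff0000"/>
  <polygon points="45.159,44.287 39.794,34.995 29.064,34.995 23.699,44.287 29.064,53.579 39.794,53.579" fill="none" stroke="#0000ff"/>
</svg>

y_svg = 154.639 − y_m.

[1] S539→`#ff0000` (score); closed run; points: 96.318,5.492 159.610,5.492 159.610,20.849 96.318,20.849

[2] S247→`#0000ff` (engrave); closed run; points: 45.159,44.287 39.794,34.995 29.064,34.995 23.699,44.287 29.064,53.579 39.794,53.579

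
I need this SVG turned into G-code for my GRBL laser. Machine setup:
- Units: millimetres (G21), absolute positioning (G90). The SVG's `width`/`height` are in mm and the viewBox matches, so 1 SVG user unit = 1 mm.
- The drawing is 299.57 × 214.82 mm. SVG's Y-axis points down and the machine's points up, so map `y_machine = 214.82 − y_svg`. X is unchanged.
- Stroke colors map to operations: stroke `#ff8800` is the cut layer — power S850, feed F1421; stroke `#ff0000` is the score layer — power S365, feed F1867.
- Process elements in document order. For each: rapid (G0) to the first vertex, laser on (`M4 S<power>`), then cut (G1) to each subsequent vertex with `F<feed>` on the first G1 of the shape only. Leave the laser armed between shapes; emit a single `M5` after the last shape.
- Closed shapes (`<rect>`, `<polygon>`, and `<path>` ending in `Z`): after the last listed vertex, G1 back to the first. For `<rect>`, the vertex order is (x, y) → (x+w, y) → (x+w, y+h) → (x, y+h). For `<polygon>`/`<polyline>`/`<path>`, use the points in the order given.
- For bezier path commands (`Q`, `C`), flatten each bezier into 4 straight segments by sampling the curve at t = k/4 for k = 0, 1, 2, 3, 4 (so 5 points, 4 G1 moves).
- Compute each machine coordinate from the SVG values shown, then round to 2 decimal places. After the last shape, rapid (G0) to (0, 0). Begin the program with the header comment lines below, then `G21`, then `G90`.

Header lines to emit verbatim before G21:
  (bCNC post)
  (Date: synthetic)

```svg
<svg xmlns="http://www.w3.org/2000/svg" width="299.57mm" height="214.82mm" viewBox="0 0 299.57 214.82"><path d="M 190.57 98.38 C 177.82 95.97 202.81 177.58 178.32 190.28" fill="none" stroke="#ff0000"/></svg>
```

(bCNC post)
(Date: synthetic)
G21
G90
G0 X190.57 Y116.44
M4 S365
G1 X186.72 Y104.88 F1867
G1 X188.85 Y76.16
G1 X188.77 Y44.60
G1 X178.32 Y24.54
M5
G0 X0.00 Y0.00

viewBox `0 0 299.57 214.82` with mm width/height → 1 unit = 1 mm. Flip: y_m = 214.82 − y_svg.

**Shape 1** — `<path>` cubic bezier, stroke `#ff0000` → score (S365, F1867). Control points (SVG): P0=(190.57,98.38), P1=(177.82,95.97), P2=(202.81,177.58), P3=(178.32,190.28); sampled at t=k/4. Machine vertices: (190.57,116.44) → (186.72,104.88) → (188.85,76.16) → (188.77,44.60) → (178.32,24.54). Open path.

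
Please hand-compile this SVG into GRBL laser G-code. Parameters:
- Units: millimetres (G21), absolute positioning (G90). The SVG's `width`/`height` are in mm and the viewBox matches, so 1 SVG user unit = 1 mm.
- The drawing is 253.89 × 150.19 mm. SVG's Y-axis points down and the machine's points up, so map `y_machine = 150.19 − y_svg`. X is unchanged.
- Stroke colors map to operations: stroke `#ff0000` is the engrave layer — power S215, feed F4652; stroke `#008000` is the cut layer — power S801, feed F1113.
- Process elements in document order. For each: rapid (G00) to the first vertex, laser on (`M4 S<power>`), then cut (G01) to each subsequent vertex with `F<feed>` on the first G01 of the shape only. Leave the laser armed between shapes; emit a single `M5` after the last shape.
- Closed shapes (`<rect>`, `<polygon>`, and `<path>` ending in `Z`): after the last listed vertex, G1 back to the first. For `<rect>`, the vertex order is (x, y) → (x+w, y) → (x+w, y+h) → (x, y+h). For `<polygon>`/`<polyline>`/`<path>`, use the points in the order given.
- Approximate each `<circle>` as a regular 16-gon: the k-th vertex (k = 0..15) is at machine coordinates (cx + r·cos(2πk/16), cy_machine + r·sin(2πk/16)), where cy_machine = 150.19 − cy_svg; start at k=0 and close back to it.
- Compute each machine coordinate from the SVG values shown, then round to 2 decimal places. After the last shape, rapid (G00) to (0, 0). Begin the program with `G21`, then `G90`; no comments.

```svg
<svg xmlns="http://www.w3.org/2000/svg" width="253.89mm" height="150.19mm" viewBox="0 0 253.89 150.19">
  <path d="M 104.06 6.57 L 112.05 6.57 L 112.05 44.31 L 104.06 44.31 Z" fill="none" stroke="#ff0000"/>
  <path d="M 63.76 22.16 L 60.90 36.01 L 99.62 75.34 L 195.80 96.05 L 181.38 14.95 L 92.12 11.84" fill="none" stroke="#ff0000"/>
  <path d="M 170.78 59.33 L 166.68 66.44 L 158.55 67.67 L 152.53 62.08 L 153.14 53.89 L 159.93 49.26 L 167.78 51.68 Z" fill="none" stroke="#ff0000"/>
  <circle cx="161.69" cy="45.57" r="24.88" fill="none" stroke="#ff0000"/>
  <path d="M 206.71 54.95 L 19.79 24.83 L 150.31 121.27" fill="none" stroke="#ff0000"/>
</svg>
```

G21
G90
G00 X104.06 Y143.62
M4 S215
G01 X112.05 Y143.62 F4652
G01 X112.05 Y105.88
G01 X104.06 Y105.88
G01 X104.06 Y143.62
G00 X63.76 Y128.03
M4 S215
G01 X60.90 Y114.18 F4652
G01 X99.62 Y74.85
G01 X195.80 Y54.14
G01 X181.38 Y135.24
G01 X92.12 Y138.35
G00 X170.78 Y90.86
M4 S215
G01 X166.68 Y83.75 F4652
G01 X158.55 Y82.52
G01 X152.53 Y88.11
G01 X153.14 Y96.30
G01 X159.93 Y100.93
G01 X167.78 Y98.51
G01 X170.78 Y90.86
G00 X186.57 Y104.62
M4 S215
G01 X184.68 Y114.14 F4652
G01 X179.28 Y122.21
G01 X171.21 Y127.61
G01 X161.69 Y129.50
G01 X152.17 Y127.61
G01 X144.10 Y122.21
G01 X138.70 Y114.14
G01 X136.81 Y104.62
G01 X138.70 Y95.10
G01 X144.10 Y87.03
G01 X152.17 Y81.63
G01 X161.69 Y79.74
G01 X171.21 Y81.63
G01 X179.28 Y87.03
G01 X184.68 Y95.10
G01 X186.57 Y104.62
G00 X206.71 Y95.24
M4 S215
G01 X19.79 Y125.36 F4652
G01 X150.31 Y28.92
M5
G00 X0.00 Y0.00

Since the viewBox matches the mm dimensions, user units are millimetres directly. The only transform is the Y-flip y_m = 150.19 − y_svg.

Shape 1 is a rectangle drawn with `<path>`. Its stroke #ff0000 means engrave at S215, F4652. After flipping Y the toolpath is (104.06,143.62) → (112.05,143.62) → (112.05,105.88) → (104.06,105.88) → (104.06,143.62), returning to the start.

Shape 2 is a open polyline drawn with `<path>`. Its stroke #ff0000 means engrave at S215, F4652. After flipping Y the toolpath is (63.76,128.03) → (60.90,114.18) → (99.62,74.85) → (195.80,54.14) → (181.38,135.24) → (92.12,138.35).

Shape 3 is a regular polygon drawn with `<path>`. Its stroke #ff0000 means engrave at S215, F4652. After flipping Y the toolpath is (170.78,90.86) → (166.68,83.75) → (158.55,82.52) → (152.53,88.11) → (153.14,96.30) → (159.93,100.93) → (167.78,98.51) → (170.78,90.86), returning to the start.

Shape 4 is a circle drawn with `<circle>`. Its stroke #ff0000 means engrave at S215, F4652. After flipping Y the toolpath is (186.57,104.62) → (184.68,114.14) → (179.28,122.21) → (171.21,127.61) → (161.69,129.50) → (152.17,127.61) → (144.10,122.21) → (138.70,114.14) → (136.81,104.62) → (138.70,95.10) → (144.10,87.03) → (152.17,81.63) → (161.69,79.74) → (171.21,81.63) → (179.28,87.03) → (184.68,95.10) → (186.57,104.62), returning to the start.

Shape 5 is a open polyline drawn with `<path>`. Its stroke #ff0000 means engrave at S215, F4652. After flipping Y the toolpath is (206.71,95.24) → (19.79,125.36) → (150.31,28.92).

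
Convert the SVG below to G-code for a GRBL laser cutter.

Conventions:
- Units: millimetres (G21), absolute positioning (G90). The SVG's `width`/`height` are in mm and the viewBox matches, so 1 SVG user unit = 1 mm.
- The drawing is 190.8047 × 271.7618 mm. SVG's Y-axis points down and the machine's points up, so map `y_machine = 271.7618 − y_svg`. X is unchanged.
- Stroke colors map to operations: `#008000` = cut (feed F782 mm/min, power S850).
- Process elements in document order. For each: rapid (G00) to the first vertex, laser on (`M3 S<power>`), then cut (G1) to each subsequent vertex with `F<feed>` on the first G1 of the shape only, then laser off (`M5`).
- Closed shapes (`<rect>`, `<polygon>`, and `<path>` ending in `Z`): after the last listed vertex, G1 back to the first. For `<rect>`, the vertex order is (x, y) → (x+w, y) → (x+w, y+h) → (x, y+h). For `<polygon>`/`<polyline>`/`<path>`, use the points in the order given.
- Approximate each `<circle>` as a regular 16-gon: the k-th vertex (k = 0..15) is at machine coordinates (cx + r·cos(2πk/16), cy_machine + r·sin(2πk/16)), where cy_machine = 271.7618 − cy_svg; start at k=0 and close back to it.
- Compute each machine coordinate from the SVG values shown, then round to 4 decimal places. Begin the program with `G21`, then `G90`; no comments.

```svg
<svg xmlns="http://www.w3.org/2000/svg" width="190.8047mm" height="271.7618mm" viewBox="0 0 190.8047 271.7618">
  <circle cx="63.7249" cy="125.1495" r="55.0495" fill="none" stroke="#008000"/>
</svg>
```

G21
G90
G00 X118.7744 Y146.6123
M3 S850
G1 X114.5840 Y167.6788 F782
G1 X102.6508 Y185.5382
G1 X84.7914 Y197.4714
G1 X63.7249 Y201.6618
G1 X42.6584 Y197.4714
G1 X24.7990 Y185.5382
G1 X12.8658 Y167.6788
G1 X8.6754 Y146.6123
G1 X12.8658 Y125.5458
G1 X24.7990 Y107.6864
G1 X42.6584 Y95.7532
G1 X63.7249 Y91.5628
G1 X84.7914 Y95.7532
G1 X102.6508 Y107.6864
G1 X114.5840 Y125.5458
G1 X118.7744 Y146.6123
M5

Since the viewBox matches the mm dimensions, user units are millimetres directly. The only transform is the Y-flip y_m = 271.7618 − y_svg.

Shape 1 is a circle drawn with `<circle>`. Its stroke #008000 means cut at S850, F782. After flipping Y the toolpath is (118.7744,146.6123) → (114.5840,167.6788) → (102.6508,185.5382) → (84.7914,197.4714) → (63.7249,201.6618) → (42.6584,197.4714) → (24.7990,185.5382) → (12.8658,167.6788) → (8.6754,146.6123) → (12.8658,125.5458) → (24.7990,107.6864) → (42.6584,95.7532) → (63.7249,91.5628) → (84.7914,95.7532) → (102.6508,107.6864) → (114.5840,125.5458) → (118.7744,146.6123), returning to the start.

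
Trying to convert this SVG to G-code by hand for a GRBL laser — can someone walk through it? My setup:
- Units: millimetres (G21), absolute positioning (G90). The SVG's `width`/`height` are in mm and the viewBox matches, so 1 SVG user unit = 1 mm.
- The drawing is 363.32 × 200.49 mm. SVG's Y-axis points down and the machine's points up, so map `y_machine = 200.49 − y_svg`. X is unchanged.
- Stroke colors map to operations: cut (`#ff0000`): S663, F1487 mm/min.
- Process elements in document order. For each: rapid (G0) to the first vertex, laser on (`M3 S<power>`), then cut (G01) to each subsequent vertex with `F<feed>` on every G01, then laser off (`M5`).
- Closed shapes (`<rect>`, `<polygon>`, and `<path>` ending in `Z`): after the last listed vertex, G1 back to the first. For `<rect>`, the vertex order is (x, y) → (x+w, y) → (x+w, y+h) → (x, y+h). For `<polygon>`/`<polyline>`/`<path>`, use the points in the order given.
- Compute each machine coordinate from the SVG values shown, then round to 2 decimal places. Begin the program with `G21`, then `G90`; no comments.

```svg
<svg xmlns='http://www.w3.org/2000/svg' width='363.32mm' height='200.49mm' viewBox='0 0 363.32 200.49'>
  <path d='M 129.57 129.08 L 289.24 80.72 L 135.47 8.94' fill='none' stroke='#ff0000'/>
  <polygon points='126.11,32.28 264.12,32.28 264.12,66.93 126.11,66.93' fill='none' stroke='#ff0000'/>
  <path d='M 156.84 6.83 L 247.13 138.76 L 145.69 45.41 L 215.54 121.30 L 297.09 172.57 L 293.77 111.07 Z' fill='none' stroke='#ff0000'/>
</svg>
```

G21
G90
G0 X129.57 Y71.41
M3 S663
G01 X289.24 Y119.77 F1487
G01 X135.47 Y191.55 F1487
M5
G0 X126.11 Y168.21
M3 S663
G01 X264.12 Y168.21 F1487
G01 X264.12 Y133.56 F1487
G01 X126.11 Y133.56 F1487
G01 X126.11 Y168.21 F1487
M5
G0 X156.84 Y193.66
M3 S663
G01 X247.13 Y61.73 F1487
G01 X145.69 Y155.08 F1487
G01 X215.54 Y79.19 F1487
G01 X297.09 Y27.92 F1487
G01 X293.77 Y89.42 F1487
G01 X156.84 Y193.66 F1487
M5

1 u = 1 mm; y_m = 200.49 − y.

[1] `<path>` open polyline, #ff0000→cut S663 F1487: (129.57,71.41) → (289.24,119.77) → (135.47,191.55)

[2] `<polygon>` rectangle, #ff0000→cut S663 F1487: (126.11,168.21) → (264.12,168.21) → (264.12,133.56) → (126.11,133.56) → (126.11,168.21) (closed)

[3] `<path>` closed polygon, #ff0000→cut S663 F1487: (156.84,193.66) → (247.13,61.73) → (145.69,155.08) → (215.54,79.19) → (297.09,27.92) → (293.77,89.42) → (156.84,193.66) (closed)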